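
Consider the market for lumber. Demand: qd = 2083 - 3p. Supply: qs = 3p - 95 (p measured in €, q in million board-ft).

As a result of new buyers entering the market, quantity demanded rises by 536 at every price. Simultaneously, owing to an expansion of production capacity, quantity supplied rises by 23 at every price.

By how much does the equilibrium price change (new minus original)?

+85.5

Original equilibrium: 2083 - 3p = 3p - 95 gives 2178 = 6p, so p = 363 and q = 994.
The shock moves the curves to qd = 2619 - 3p and qs = 3p - 72.
Equate the new curves: 2619 - 3p = 3p - 72, giving 2691 = 6p, p = 448.5, q = 1273.5.
Δp = 448.5 − 363 = +85.5.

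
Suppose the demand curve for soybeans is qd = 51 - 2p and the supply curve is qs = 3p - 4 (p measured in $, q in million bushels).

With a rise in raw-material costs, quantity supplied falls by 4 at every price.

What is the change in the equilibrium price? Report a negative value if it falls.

+0.8

Before the shock: 51 - 2p = 3p - 4 ⇒ 55 = 5p ⇒ p = 11, q = 29.
With the change applied: demand qd = 51 - 2p, supply qs = 3p - 8.
Clearing the new market: 51 - 2p = 3p - 8, so p = 11.8 and q = 27.4.
Δp = 11.8 − 11 = +0.8.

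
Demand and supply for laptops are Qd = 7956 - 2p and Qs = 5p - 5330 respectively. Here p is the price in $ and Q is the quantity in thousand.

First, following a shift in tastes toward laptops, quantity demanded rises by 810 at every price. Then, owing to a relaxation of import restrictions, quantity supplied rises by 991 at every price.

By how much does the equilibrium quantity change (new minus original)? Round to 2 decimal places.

+861.71

Initially, 7956 - 2p = 5p - 5330, so 13286 = 7p and p = 1898, Q = 4160.
The new curves are Qd = 8766 - 2p (demand) and Qs = 5p - 4339 (supply).
Equate the new curves: 8766 - 2p = 5p - 4339, giving 13105 = 7p, p = 13105/7 ≈ 1872.1429, Q = 35152/7 ≈ 5021.7143.
ΔQ = 5021.7143 − 4160 = +861.71.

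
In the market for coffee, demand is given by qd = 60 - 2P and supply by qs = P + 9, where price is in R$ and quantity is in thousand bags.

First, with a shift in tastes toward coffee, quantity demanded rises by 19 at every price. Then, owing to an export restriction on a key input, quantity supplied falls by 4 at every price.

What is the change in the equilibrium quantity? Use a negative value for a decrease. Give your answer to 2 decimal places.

Before the shock: 60 - 2P = P + 9 ⇒ 51 = 3P ⇒ P = 17, q = 26.
The shock moves the curves to qd = 79 - 2P and qs = P + 5.
Equate the new curves: 79 - 2P = P + 5, giving 74 = 3P, P = 74/3 ≈ 24.6667, q = 89/3 ≈ 29.6667.
Δq = 29.6667 − 26 = +3.67.

+3.67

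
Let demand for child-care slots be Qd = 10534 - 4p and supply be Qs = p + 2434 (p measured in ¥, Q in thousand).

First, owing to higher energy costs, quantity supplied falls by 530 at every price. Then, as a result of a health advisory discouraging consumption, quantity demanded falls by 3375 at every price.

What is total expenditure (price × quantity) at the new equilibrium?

Before the shock: 10534 - 4p = p + 2434 ⇒ 8100 = 5p ⇒ p = 1620, Q = 4054.
The shock moves the curves to Qd = 7159 - 4p and Qs = p + 1904.
Setting them equal: 7159 - 4p = p + 1904 → 5255 = 5p, so p = 1051 and Q = 2955.
New expenditure = 1051 × 2955 = 3105705.

3105705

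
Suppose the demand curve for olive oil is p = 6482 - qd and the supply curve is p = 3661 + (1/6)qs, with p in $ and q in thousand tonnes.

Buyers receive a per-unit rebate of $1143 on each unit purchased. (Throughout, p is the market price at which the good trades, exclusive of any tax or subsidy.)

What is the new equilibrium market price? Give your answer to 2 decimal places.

4227.29

Initially, 6482 - p = 6p - 21966, so 28448 = 7p and p = 4064, q = 2418.
Since buyers' out-of-pocket price is the market price minus the rebate, the effective demand curve becomes qd = 7625 - p.
Equate the new curves: 7625 - p = 6p - 21966, giving 29591 = 7p, p = 29591/7 ≈ 4227.2857, q = 23784/7 ≈ 3397.7143.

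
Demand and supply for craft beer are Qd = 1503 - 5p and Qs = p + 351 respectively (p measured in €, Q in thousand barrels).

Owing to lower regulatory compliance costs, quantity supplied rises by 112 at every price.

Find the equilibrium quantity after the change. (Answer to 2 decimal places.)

636.33

Initially, 1503 - 5p = p + 351, so 1152 = 6p and p = 192, Q = 543.
The new curves are Qd = 1503 - 5p (demand) and Qs = p + 463 (supply).
Equate the new curves: 1503 - 5p = p + 463, giving 1040 = 6p, p = 520/3 ≈ 173.3333, Q = 1909/3 ≈ 636.3333.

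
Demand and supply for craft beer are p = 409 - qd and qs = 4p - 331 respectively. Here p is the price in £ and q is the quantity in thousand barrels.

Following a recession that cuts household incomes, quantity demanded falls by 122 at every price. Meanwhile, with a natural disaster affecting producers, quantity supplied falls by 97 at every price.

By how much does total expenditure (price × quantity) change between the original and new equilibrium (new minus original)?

Initially, 409 - p = 4p - 331, so 740 = 5p and p = 148, q = 261.
The new curves are qd = 287 - p (demand) and qs = 4p - 428 (supply).
Setting them equal: 287 - p = 4p - 428 → 715 = 5p, so p = 143 and q = 144.
Expenditure moves from 148×261 = 38628 to 143×144 = 20592; change = -18036.

-18036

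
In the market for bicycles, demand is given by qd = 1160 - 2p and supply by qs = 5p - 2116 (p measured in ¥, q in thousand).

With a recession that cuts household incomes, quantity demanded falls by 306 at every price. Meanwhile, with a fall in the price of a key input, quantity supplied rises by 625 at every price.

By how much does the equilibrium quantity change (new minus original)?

-40

Initially, 1160 - 2p = 5p - 2116, so 3276 = 7p and p = 468, q = 224.
The new curves are qd = 854 - 2p (demand) and qs = 5p - 1491 (supply).
Clearing the new market: 854 - 2p = 5p - 1491, so p = 335 and q = 184.
Δq = 184 − 224 = -40.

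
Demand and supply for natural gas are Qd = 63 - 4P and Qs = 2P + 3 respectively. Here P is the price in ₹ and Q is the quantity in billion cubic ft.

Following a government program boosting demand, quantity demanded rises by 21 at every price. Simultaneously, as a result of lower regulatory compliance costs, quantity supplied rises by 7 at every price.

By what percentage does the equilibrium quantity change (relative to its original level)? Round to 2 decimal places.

Before the shock: 63 - 4P = 2P + 3 ⇒ 60 = 6P ⇒ P = 10, Q = 23.
With the change applied: demand Qd = 84 - 4P, supply Qs = 2P + 10.
Clearing the new market: 84 - 4P = 2P + 10, so P = 37/3 ≈ 12.3333 and Q = 104/3 ≈ 34.6667.
%ΔQ = (34.6667 − 23) / 23 × 100 = +50.72%.

+50.72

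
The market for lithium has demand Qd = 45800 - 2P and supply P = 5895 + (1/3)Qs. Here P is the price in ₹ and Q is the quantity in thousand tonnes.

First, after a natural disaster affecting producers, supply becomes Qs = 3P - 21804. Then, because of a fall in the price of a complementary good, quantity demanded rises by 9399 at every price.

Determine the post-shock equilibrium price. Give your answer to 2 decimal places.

15400.60

Initially, 45800 - 2P = 3P - 17685, so 63485 = 5P and P = 12697, Q = 20406.
The new curves are Qd = 55199 - 2P (demand) and Qs = 3P - 21804 (supply).
Equate the new curves: 55199 - 2P = 3P - 21804, giving 77003 = 5P, P = 15400.6, Q = 24397.8.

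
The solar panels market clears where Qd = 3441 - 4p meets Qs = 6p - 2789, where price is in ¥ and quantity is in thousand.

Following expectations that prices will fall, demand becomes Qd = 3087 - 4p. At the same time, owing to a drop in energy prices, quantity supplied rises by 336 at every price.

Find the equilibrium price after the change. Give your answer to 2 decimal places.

Before the shock: 3441 - 4p = 6p - 2789 ⇒ 6230 = 10p ⇒ p = 623, Q = 949.
The shock moves the curves to Qd = 3087 - 4p and Qs = 6p - 2453.
Equate the new curves: 3087 - 4p = 6p - 2453, giving 5540 = 10p, p = 554, Q = 871.

554.00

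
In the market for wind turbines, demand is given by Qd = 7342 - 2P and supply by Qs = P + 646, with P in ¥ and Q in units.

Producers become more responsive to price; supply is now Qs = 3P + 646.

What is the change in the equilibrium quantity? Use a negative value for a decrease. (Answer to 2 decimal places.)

+1785.60

Before the shock: 7342 - 2P = P + 646 ⇒ 6696 = 3P ⇒ P = 2232, Q = 2878.
With the change applied: demand Qd = 7342 - 2P, supply Qs = 3P + 646.
Setting them equal: 7342 - 2P = 3P + 646 → 6696 = 5P, so P = 1339.2 and Q = 4663.6.
ΔQ = 4663.6 − 2878 = +1785.60.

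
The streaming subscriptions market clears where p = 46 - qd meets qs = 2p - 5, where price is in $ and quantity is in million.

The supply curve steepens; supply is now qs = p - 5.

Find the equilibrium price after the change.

Original equilibrium: 46 - p = 2p - 5 gives 51 = 3p, so p = 17 and q = 29.
After the shift, demand is qd = 46 - p and supply is qs = p - 5.
Setting them equal: 46 - p = p - 5 → 51 = 2p, so p = 25.5 and q = 20.5.

25.5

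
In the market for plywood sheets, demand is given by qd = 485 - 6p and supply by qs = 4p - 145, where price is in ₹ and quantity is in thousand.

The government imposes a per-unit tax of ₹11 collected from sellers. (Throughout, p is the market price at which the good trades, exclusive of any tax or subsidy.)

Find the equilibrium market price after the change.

67.4

Original equilibrium: 485 - 6p = 4p - 145 gives 630 = 10p, so p = 63 and q = 107.
Since sellers keep the price net of the tax, the effective supply curve becomes qs = 4p - 189.
Equate the new curves: 485 - 6p = 4p - 189, giving 674 = 10p, p = 67.4, q = 80.6.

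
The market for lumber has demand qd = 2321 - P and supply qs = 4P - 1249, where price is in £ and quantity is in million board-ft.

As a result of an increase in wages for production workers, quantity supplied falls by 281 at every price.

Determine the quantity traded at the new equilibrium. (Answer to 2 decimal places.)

Solve the original market: 2321 - P = 4P - 1249, hence P = 714 and q = 1607.
The new curves are qd = 2321 - P (demand) and qs = 4P - 1530 (supply).
Setting them equal: 2321 - P = 4P - 1530 → 3851 = 5P, so P = 770.2 and q = 1550.8.

1550.80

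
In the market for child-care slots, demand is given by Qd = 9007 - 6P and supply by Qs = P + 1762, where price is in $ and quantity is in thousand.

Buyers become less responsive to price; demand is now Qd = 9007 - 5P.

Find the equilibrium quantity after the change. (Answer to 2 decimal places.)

Before the shock: 9007 - 6P = P + 1762 ⇒ 7245 = 7P ⇒ P = 1035, Q = 2797.
The new curves are Qd = 9007 - 5P (demand) and Qs = P + 1762 (supply).
New equilibrium: 9007 - 5P = P + 1762 ⇒ 7245 = 6P ⇒ P = 1207.5, Q = 2969.5.

2969.50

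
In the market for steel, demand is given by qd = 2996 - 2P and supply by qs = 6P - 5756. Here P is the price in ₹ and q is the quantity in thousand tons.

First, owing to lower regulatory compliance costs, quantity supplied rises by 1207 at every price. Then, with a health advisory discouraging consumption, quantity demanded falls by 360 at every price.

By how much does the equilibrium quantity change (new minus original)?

Solve the original market: 2996 - 2P = 6P - 5756, hence P = 1094 and q = 808.
The new curves are qd = 2636 - 2P (demand) and qs = 6P - 4549 (supply).
Setting them equal: 2636 - 2P = 6P - 4549 → 7185 = 8P, so P = 898.125 and q = 839.75.
Δq = 839.75 − 808 = +31.75.

+31.75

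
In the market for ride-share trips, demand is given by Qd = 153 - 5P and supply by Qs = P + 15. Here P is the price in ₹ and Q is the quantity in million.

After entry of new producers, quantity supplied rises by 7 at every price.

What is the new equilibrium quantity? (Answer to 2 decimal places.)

43.83

Initially, 153 - 5P = P + 15, so 138 = 6P and P = 23, Q = 38.
With the change applied: demand Qd = 153 - 5P, supply Qs = P + 22.
Clearing the new market: 153 - 5P = P + 22, so P = 131/6 ≈ 21.8333 and Q = 263/6 ≈ 43.8333.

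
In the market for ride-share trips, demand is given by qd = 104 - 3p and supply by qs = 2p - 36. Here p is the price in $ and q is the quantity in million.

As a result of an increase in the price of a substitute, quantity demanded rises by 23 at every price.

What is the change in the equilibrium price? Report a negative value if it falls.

+4.6

Solve the original market: 104 - 3p = 2p - 36, hence p = 28 and q = 20.
After the shift, demand is qd = 127 - 3p and supply is qs = 2p - 36.
Equate the new curves: 127 - 3p = 2p - 36, giving 163 = 5p, p = 32.6, q = 29.2.
Δp = 32.6 − 28 = +4.6.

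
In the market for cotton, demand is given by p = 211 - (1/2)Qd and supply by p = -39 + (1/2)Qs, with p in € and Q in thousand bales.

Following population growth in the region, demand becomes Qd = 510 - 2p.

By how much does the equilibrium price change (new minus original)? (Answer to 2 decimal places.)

Original equilibrium: 422 - 2p = 2p + 78 gives 344 = 4p, so p = 86 and Q = 250.
The new curves are Qd = 510 - 2p (demand) and Qs = 2p + 78 (supply).
New equilibrium: 510 - 2p = 2p + 78 ⇒ 432 = 4p ⇒ p = 108, Q = 294.
Δp = 108 − 86 = +22.00.

+22.00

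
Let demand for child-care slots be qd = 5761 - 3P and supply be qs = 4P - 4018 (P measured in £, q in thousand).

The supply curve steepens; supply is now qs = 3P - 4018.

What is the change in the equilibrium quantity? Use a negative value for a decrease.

Solve the original market: 5761 - 3P = 4P - 4018, hence P = 1397 and q = 1570.
After the shift, demand is qd = 5761 - 3P and supply is qs = 3P - 4018.
Clearing the new market: 5761 - 3P = 3P - 4018, so P = 9779/6 ≈ 1629.8333 and q = 871.5.
Δq = 871.5 − 1570 = -698.5.

-698.5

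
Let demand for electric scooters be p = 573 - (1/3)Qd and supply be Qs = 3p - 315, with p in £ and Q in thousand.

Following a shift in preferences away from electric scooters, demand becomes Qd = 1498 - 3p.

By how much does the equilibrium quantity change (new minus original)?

-110.5

Original equilibrium: 1719 - 3p = 3p - 315 gives 2034 = 6p, so p = 339 and Q = 702.
After the shift, demand is Qd = 1498 - 3p and supply is Qs = 3p - 315.
Equate the new curves: 1498 - 3p = 3p - 315, giving 1813 = 6p, p = 1813/6 ≈ 302.1667, Q = 591.5.
ΔQ = 591.5 − 702 = -110.5.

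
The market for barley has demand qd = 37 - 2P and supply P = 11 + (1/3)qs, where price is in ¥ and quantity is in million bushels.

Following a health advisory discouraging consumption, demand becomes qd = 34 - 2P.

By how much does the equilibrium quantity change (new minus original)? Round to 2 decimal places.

-1.80

Original equilibrium: 37 - 2P = 3P - 33 gives 70 = 5P, so P = 14 and q = 9.
With the change applied: demand qd = 34 - 2P, supply qs = 3P - 33.
Clearing the new market: 34 - 2P = 3P - 33, so P = 13.4 and q = 7.2.
Δq = 7.2 − 9 = -1.80.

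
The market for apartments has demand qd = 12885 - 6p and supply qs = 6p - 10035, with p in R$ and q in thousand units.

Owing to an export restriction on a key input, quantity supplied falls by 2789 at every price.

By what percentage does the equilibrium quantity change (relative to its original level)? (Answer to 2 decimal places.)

Original equilibrium: 12885 - 6p = 6p - 10035 gives 22920 = 12p, so p = 1910 and q = 1425.
With the change applied: demand qd = 12885 - 6p, supply qs = 6p - 12824.
Equate the new curves: 12885 - 6p = 6p - 12824, giving 25709 = 12p, p = 25709/12 ≈ 2142.4167, q = 30.5.
%Δq = (30.5 − 1425) / 1425 × 100 = -97.86%.

-97.86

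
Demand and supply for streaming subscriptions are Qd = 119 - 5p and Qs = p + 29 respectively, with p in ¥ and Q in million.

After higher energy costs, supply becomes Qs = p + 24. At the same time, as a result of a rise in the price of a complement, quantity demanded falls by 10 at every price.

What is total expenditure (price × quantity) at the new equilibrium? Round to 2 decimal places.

Before the shock: 119 - 5p = p + 29 ⇒ 90 = 6p ⇒ p = 15, Q = 44.
With the change applied: demand Qd = 109 - 5p, supply Qs = p + 24.
Equate the new curves: 109 - 5p = p + 24, giving 85 = 6p, p = 85/6 ≈ 14.1667, Q = 229/6 ≈ 38.1667.
New expenditure = 14.1667 × 38.1667 = 540.69.

540.69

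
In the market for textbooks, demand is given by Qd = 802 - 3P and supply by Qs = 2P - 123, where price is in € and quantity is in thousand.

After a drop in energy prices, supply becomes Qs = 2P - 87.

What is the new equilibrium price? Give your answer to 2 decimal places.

177.80

Solve the original market: 802 - 3P = 2P - 123, hence P = 185 and Q = 247.
The new curves are Qd = 802 - 3P (demand) and Qs = 2P - 87 (supply).
Setting them equal: 802 - 3P = 2P - 87 → 889 = 5P, so P = 177.8 and Q = 268.6.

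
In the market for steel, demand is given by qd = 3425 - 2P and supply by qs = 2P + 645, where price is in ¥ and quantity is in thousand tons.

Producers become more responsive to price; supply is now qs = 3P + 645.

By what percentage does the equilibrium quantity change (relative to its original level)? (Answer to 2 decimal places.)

Before the shock: 3425 - 2P = 2P + 645 ⇒ 2780 = 4P ⇒ P = 695, q = 2035.
The shock moves the curves to qd = 3425 - 2P and qs = 3P + 645.
Clearing the new market: 3425 - 2P = 3P + 645, so P = 556 and q = 2313.
%Δq = (2313 − 2035) / 2035 × 100 = +13.66%.

+13.66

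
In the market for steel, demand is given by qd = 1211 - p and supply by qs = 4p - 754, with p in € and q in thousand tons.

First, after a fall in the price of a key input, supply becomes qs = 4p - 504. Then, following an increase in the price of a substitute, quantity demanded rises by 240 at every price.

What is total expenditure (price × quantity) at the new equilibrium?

Solve the original market: 1211 - p = 4p - 754, hence p = 393 and q = 818.
With the change applied: demand qd = 1451 - p, supply qs = 4p - 504.
New equilibrium: 1451 - p = 4p - 504 ⇒ 1955 = 5p ⇒ p = 391, q = 1060.
New expenditure = 391 × 1060 = 414460.

414460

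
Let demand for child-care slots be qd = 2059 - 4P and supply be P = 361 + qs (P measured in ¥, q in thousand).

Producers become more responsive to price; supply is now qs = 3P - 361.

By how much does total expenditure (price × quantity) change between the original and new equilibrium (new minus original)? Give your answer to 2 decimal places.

+174220.24

Solve the original market: 2059 - 4P = P - 361, hence P = 484 and q = 123.
The shock moves the curves to qd = 2059 - 4P and qs = 3P - 361.
Clearing the new market: 2059 - 4P = 3P - 361, so P = 2420/7 ≈ 345.7143 and q = 4733/7 ≈ 676.1429.
Expenditure moves from 484×123 = 59532 to 345.7143×676.1429 = 233752.2449; change = +174220.24.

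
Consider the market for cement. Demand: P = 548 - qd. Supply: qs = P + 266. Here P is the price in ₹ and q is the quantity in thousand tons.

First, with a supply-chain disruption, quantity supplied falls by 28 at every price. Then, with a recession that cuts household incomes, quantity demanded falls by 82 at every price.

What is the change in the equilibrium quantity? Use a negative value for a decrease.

-55

Initially, 548 - P = P + 266, so 282 = 2P and P = 141, q = 407.
The shock moves the curves to qd = 466 - P and qs = P + 238.
Clearing the new market: 466 - P = P + 238, so P = 114 and q = 352.
Δq = 352 − 407 = -55.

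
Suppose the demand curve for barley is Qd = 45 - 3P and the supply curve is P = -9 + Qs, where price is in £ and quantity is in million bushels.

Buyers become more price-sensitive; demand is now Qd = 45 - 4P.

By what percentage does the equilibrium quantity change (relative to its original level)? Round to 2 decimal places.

-10.00

Original equilibrium: 45 - 3P = P + 9 gives 36 = 4P, so P = 9 and Q = 18.
The new curves are Qd = 45 - 4P (demand) and Qs = P + 9 (supply).
Equate the new curves: 45 - 4P = P + 9, giving 36 = 5P, P = 7.2, Q = 16.2.
%ΔQ = (16.2 − 18) / 18 × 100 = -10.00%.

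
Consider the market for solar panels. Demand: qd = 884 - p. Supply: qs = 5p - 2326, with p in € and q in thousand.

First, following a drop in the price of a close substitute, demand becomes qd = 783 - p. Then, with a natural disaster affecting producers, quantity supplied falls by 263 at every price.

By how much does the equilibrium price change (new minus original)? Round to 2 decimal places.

+27.00

Original equilibrium: 884 - p = 5p - 2326 gives 3210 = 6p, so p = 535 and q = 349.
After the shift, demand is qd = 783 - p and supply is qs = 5p - 2589.
New equilibrium: 783 - p = 5p - 2589 ⇒ 3372 = 6p ⇒ p = 562, q = 221.
Δp = 562 − 535 = +27.00.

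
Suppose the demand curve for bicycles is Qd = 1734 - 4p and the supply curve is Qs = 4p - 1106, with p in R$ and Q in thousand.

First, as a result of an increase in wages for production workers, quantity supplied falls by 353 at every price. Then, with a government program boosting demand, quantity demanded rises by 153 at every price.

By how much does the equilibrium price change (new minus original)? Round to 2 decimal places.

+63.25

Solve the original market: 1734 - 4p = 4p - 1106, hence p = 355 and Q = 314.
The shock moves the curves to Qd = 1887 - 4p and Qs = 4p - 1459.
Equate the new curves: 1887 - 4p = 4p - 1459, giving 3346 = 8p, p = 418.25, Q = 214.
Δp = 418.25 − 355 = +63.25.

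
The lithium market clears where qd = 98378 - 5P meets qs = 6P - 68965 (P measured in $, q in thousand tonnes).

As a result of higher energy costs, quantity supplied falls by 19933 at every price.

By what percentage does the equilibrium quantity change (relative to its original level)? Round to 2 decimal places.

-40.61

Solve the original market: 98378 - 5P = 6P - 68965, hence P = 15213 and q = 22313.
The new curves are qd = 98378 - 5P (demand) and qs = 6P - 88898 (supply).
Clearing the new market: 98378 - 5P = 6P - 88898, so P = 187276/11 ≈ 17025.0909 and q = 145778/11 ≈ 13252.5455.
%Δq = (13252.5455 − 22313) / 22313 × 100 = -40.61%.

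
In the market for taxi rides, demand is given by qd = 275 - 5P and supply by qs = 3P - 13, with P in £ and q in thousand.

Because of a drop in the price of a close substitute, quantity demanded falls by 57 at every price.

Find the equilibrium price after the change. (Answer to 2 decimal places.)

28.88

Solve the original market: 275 - 5P = 3P - 13, hence P = 36 and q = 95.
The new curves are qd = 218 - 5P (demand) and qs = 3P - 13 (supply).
New equilibrium: 218 - 5P = 3P - 13 ⇒ 231 = 8P ⇒ P = 28.875, q = 73.625.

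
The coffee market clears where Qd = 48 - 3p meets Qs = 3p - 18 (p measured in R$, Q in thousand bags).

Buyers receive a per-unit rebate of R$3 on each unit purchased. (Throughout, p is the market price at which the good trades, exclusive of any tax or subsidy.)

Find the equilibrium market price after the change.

12.5

Solve the original market: 48 - 3p = 3p - 18, hence p = 11 and Q = 15.
Since buyers' out-of-pocket price is the market price minus the rebate, the effective demand curve becomes Qd = 57 - 3p.
Setting them equal: 57 - 3p = 3p - 18 → 75 = 6p, so p = 12.5 and Q = 19.5.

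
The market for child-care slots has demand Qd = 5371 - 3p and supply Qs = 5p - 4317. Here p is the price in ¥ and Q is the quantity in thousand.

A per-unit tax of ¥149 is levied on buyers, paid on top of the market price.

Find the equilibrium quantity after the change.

1458.625

Solve the original market: 5371 - 3p = 5p - 4317, hence p = 1211 and Q = 1738.
Since buyers pay the price plus the tax, the effective demand curve becomes Qd = 4924 - 3p.
New equilibrium: 4924 - 3p = 5p - 4317 ⇒ 9241 = 8p ⇒ p = 1155.125, Q = 1458.625.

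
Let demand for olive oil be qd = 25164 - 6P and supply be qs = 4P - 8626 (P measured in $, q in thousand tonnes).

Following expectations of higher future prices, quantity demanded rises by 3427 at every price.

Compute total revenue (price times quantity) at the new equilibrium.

Initially, 25164 - 6P = 4P - 8626, so 33790 = 10P and P = 3379, q = 4890.
After the shift, demand is qd = 28591 - 6P and supply is qs = 4P - 8626.
New equilibrium: 28591 - 6P = 4P - 8626 ⇒ 37217 = 10P ⇒ P = 3721.7, q = 6260.8.
New expenditure = 3721.7 × 6260.8 = 23300819.36.

23300819.36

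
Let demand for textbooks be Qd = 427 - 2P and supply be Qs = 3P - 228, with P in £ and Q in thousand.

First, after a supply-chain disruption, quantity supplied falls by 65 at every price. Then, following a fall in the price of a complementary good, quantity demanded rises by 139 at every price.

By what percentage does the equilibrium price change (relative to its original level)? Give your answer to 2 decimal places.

+31.15

Solve the original market: 427 - 2P = 3P - 228, hence P = 131 and Q = 165.
With the change applied: demand Qd = 566 - 2P, supply Qs = 3P - 293.
Clearing the new market: 566 - 2P = 3P - 293, so P = 171.8 and Q = 222.4.
%ΔP = (171.8 − 131) / 131 × 100 = +31.15%.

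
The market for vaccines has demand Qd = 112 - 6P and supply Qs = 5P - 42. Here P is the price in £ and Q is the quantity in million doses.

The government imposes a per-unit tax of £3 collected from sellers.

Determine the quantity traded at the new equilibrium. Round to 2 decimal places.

Initially, 112 - 6P = 5P - 42, so 154 = 11P and P = 14, Q = 28.
Since sellers keep the price net of the tax, the effective supply curve becomes Qs = 5P - 57.
Equate the new curves: 112 - 6P = 5P - 57, giving 169 = 11P, P = 169/11 ≈ 15.3636, Q = 218/11 ≈ 19.8182.

19.82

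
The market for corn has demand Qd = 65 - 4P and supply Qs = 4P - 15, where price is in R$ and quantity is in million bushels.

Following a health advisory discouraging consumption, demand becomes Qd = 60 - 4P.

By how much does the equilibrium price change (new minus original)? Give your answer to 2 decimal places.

-0.63

Original equilibrium: 65 - 4P = 4P - 15 gives 80 = 8P, so P = 10 and Q = 25.
With the change applied: demand Qd = 60 - 4P, supply Qs = 4P - 15.
Clearing the new market: 60 - 4P = 4P - 15, so P = 9.375 and Q = 22.5.
ΔP = 9.375 − 10 = -0.63.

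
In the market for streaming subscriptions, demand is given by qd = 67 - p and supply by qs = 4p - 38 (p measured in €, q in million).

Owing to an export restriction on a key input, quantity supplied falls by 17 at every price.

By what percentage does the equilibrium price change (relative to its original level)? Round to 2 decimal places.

Initially, 67 - p = 4p - 38, so 105 = 5p and p = 21, q = 46.
The new curves are qd = 67 - p (demand) and qs = 4p - 55 (supply).
New equilibrium: 67 - p = 4p - 55 ⇒ 122 = 5p ⇒ p = 24.4, q = 42.6.
%Δp = (24.4 − 21) / 21 × 100 = +16.19%.

+16.19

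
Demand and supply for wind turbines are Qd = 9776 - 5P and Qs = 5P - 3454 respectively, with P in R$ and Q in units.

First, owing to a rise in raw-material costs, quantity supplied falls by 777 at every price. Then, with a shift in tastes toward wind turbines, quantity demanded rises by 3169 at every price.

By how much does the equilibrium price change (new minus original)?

Original equilibrium: 9776 - 5P = 5P - 3454 gives 13230 = 10P, so P = 1323 and Q = 3161.
The new curves are Qd = 12945 - 5P (demand) and Qs = 5P - 4231 (supply).
Setting them equal: 12945 - 5P = 5P - 4231 → 17176 = 10P, so P = 1717.6 and Q = 4357.
ΔP = 1717.6 − 1323 = +394.6.

+394.6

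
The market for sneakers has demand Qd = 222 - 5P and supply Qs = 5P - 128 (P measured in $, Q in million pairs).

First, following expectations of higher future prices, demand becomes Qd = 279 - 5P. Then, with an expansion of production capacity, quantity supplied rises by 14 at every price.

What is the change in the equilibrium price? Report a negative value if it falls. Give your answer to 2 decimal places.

Original equilibrium: 222 - 5P = 5P - 128 gives 350 = 10P, so P = 35 and Q = 47.
The shock moves the curves to Qd = 279 - 5P and Qs = 5P - 114.
Clearing the new market: 279 - 5P = 5P - 114, so P = 39.3 and Q = 82.5.
ΔP = 39.3 − 35 = +4.30.

+4.30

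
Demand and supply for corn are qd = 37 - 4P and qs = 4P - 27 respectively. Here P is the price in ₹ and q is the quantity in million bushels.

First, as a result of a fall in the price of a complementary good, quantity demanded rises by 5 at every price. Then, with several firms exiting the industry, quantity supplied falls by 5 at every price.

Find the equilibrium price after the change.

9.25

Initially, 37 - 4P = 4P - 27, so 64 = 8P and P = 8, q = 5.
The shock moves the curves to qd = 42 - 4P and qs = 4P - 32.
New equilibrium: 42 - 4P = 4P - 32 ⇒ 74 = 8P ⇒ P = 9.25, q = 5.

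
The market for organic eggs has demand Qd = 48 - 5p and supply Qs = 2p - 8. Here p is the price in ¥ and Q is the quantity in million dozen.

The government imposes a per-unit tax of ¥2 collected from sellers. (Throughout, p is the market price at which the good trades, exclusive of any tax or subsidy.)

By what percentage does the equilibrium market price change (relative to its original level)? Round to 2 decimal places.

Solve the original market: 48 - 5p = 2p - 8, hence p = 8 and Q = 8.
Since sellers keep the price net of the tax, the effective supply curve becomes Qs = 2p - 12.
New equilibrium: 48 - 5p = 2p - 12 ⇒ 60 = 7p ⇒ p = 60/7 ≈ 8.5714, Q = 36/7 ≈ 5.1429.
%Δp = (8.5714 − 8) / 8 × 100 = +7.14%.

+7.14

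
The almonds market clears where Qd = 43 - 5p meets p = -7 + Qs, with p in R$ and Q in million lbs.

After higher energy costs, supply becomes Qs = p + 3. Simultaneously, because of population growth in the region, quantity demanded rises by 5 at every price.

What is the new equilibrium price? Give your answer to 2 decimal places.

Original equilibrium: 43 - 5p = p + 7 gives 36 = 6p, so p = 6 and Q = 13.
After the shift, demand is Qd = 48 - 5p and supply is Qs = p + 3.
New equilibrium: 48 - 5p = p + 3 ⇒ 45 = 6p ⇒ p = 7.5, Q = 10.5.

7.50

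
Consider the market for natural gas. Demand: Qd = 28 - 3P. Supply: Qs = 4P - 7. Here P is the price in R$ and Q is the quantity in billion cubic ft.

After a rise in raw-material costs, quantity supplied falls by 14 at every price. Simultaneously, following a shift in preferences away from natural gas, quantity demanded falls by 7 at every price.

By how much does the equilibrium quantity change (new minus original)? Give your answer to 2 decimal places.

-10.00

Original equilibrium: 28 - 3P = 4P - 7 gives 35 = 7P, so P = 5 and Q = 13.
After the shift, demand is Qd = 21 - 3P and supply is Qs = 4P - 21.
Setting them equal: 21 - 3P = 4P - 21 → 42 = 7P, so P = 6 and Q = 3.
ΔQ = 3 − 13 = -10.00.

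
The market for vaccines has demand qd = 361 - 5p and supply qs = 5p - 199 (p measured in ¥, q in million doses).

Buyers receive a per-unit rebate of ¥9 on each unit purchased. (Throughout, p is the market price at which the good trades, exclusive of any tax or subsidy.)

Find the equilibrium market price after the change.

Original equilibrium: 361 - 5p = 5p - 199 gives 560 = 10p, so p = 56 and q = 81.
Since buyers' out-of-pocket price is the market price minus the rebate, the effective demand curve becomes qd = 406 - 5p.
New equilibrium: 406 - 5p = 5p - 199 ⇒ 605 = 10p ⇒ p = 60.5, q = 103.5.

60.5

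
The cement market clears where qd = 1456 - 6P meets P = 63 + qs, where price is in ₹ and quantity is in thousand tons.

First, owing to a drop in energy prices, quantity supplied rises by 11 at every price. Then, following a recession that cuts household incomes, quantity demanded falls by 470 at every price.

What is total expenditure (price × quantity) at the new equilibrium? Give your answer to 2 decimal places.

Before the shock: 1456 - 6P = P - 63 ⇒ 1519 = 7P ⇒ P = 217, q = 154.
With the change applied: demand qd = 986 - 6P, supply qs = P - 52.
Equate the new curves: 986 - 6P = P - 52, giving 1038 = 7P, P = 1038/7 ≈ 148.2857, q = 674/7 ≈ 96.2857.
New expenditure = 148.2857 × 96.2857 = 14277.80.

14277.80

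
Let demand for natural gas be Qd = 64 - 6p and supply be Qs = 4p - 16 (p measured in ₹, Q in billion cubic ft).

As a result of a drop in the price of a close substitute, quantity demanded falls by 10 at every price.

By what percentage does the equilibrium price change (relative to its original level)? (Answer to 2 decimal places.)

-12.50

Solve the original market: 64 - 6p = 4p - 16, hence p = 8 and Q = 16.
The shock moves the curves to Qd = 54 - 6p and Qs = 4p - 16.
Clearing the new market: 54 - 6p = 4p - 16, so p = 7 and Q = 12.
%Δp = (7 − 8) / 8 × 100 = -12.50%.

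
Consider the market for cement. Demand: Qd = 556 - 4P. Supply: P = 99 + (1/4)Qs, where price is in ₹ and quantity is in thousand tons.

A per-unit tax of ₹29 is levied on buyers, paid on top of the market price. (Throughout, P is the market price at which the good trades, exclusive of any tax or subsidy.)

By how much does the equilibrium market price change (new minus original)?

-14.5

Before the shock: 556 - 4P = 4P - 396 ⇒ 952 = 8P ⇒ P = 119, Q = 80.
Since buyers pay the price plus the tax, the effective demand curve becomes Qd = 440 - 4P.
Clearing the new market: 440 - 4P = 4P - 396, so P = 104.5 and Q = 22.
ΔP = 104.5 − 119 = -14.5.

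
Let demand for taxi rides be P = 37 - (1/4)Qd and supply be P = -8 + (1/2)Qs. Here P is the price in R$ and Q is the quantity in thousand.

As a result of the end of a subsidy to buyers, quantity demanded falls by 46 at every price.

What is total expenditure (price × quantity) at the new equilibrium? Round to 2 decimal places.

640.22

Solve the original market: 148 - 4P = 2P + 16, hence P = 22 and Q = 60.
With the change applied: demand Qd = 102 - 4P, supply Qs = 2P + 16.
Clearing the new market: 102 - 4P = 2P + 16, so P = 43/3 ≈ 14.3333 and Q = 134/3 ≈ 44.6667.
New expenditure = 14.3333 × 44.6667 = 640.22.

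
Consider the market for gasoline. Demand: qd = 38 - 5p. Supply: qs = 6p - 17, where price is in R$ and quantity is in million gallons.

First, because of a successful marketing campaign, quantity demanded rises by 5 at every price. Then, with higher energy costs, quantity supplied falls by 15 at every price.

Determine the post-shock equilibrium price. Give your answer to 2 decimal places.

6.82

Before the shock: 38 - 5p = 6p - 17 ⇒ 55 = 11p ⇒ p = 5, q = 13.
The new curves are qd = 43 - 5p (demand) and qs = 6p - 32 (supply).
Setting them equal: 43 - 5p = 6p - 32 → 75 = 11p, so p = 75/11 ≈ 6.8182 and q = 98/11 ≈ 8.9091.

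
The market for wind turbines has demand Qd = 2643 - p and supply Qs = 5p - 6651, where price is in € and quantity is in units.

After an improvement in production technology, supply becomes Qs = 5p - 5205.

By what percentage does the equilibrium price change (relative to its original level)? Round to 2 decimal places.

Before the shock: 2643 - p = 5p - 6651 ⇒ 9294 = 6p ⇒ p = 1549, Q = 1094.
With the change applied: demand Qd = 2643 - p, supply Qs = 5p - 5205.
New equilibrium: 2643 - p = 5p - 5205 ⇒ 7848 = 6p ⇒ p = 1308, Q = 1335.
%Δp = (1308 − 1549) / 1549 × 100 = -15.56%.

-15.56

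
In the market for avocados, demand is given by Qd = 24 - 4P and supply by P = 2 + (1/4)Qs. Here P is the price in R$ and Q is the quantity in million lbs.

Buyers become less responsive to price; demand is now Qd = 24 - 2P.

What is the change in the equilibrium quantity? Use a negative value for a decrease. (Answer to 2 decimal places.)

Initially, 24 - 4P = 4P - 8, so 32 = 8P and P = 4, Q = 8.
The new curves are Qd = 24 - 2P (demand) and Qs = 4P - 8 (supply).
New equilibrium: 24 - 2P = 4P - 8 ⇒ 32 = 6P ⇒ P = 16/3 ≈ 5.3333, Q = 40/3 ≈ 13.3333.
ΔQ = 13.3333 − 8 = +5.33.

+5.33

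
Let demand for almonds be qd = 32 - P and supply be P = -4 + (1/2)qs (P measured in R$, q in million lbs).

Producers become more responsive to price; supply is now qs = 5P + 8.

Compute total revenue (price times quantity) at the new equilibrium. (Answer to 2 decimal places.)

Solve the original market: 32 - P = 2P + 8, hence P = 8 and q = 24.
With the change applied: demand qd = 32 - P, supply qs = 5P + 8.
New equilibrium: 32 - P = 5P + 8 ⇒ 24 = 6P ⇒ P = 4, q = 28.
New expenditure = 4 × 28 = 112.00.

112.00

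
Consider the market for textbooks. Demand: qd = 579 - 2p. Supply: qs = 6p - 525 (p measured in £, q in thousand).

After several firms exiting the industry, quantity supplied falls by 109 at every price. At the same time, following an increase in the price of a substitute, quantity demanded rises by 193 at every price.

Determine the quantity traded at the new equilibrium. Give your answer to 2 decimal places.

420.50

Before the shock: 579 - 2p = 6p - 525 ⇒ 1104 = 8p ⇒ p = 138, q = 303.
The new curves are qd = 772 - 2p (demand) and qs = 6p - 634 (supply).
New equilibrium: 772 - 2p = 6p - 634 ⇒ 1406 = 8p ⇒ p = 175.75, q = 420.5.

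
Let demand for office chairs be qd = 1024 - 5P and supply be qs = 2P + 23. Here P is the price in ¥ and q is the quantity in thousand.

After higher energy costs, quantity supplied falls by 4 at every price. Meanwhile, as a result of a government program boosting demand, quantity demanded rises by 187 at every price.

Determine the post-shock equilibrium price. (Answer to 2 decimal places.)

170.29

Initially, 1024 - 5P = 2P + 23, so 1001 = 7P and P = 143, q = 309.
The shock moves the curves to qd = 1211 - 5P and qs = 2P + 19.
Clearing the new market: 1211 - 5P = 2P + 19, so P = 1192/7 ≈ 170.2857 and q = 2517/7 ≈ 359.5714.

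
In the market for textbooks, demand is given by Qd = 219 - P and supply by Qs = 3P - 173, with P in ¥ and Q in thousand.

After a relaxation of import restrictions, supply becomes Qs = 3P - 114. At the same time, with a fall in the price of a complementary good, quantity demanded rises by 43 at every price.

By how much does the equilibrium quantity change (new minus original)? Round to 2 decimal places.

+47.00

Initially, 219 - P = 3P - 173, so 392 = 4P and P = 98, Q = 121.
The shock moves the curves to Qd = 262 - P and Qs = 3P - 114.
New equilibrium: 262 - P = 3P - 114 ⇒ 376 = 4P ⇒ P = 94, Q = 168.
ΔQ = 168 − 121 = +47.00.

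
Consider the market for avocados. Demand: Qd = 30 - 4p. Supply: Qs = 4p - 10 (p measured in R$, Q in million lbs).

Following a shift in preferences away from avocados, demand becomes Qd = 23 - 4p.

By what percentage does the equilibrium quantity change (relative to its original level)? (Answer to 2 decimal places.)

-35.00

Solve the original market: 30 - 4p = 4p - 10, hence p = 5 and Q = 10.
With the change applied: demand Qd = 23 - 4p, supply Qs = 4p - 10.
Setting them equal: 23 - 4p = 4p - 10 → 33 = 8p, so p = 4.125 and Q = 6.5.
%ΔQ = (6.5 − 10) / 10 × 100 = -35.00%.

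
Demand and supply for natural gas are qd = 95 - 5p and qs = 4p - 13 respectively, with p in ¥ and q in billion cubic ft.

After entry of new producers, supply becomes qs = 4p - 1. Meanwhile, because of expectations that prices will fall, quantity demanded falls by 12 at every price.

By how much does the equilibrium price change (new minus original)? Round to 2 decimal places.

Initially, 95 - 5p = 4p - 13, so 108 = 9p and p = 12, q = 35.
The new curves are qd = 83 - 5p (demand) and qs = 4p - 1 (supply).
Equate the new curves: 83 - 5p = 4p - 1, giving 84 = 9p, p = 28/3 ≈ 9.3333, q = 109/3 ≈ 36.3333.
Δp = 9.3333 − 12 = -2.67.

-2.67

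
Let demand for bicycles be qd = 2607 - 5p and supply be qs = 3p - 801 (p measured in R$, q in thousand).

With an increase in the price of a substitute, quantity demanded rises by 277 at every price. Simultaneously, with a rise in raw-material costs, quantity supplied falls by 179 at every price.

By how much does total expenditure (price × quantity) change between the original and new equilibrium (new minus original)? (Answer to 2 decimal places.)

Solve the original market: 2607 - 5p = 3p - 801, hence p = 426 and q = 477.
After the shift, demand is qd = 2884 - 5p and supply is qs = 3p - 980.
Clearing the new market: 2884 - 5p = 3p - 980, so p = 483 and q = 469.
Expenditure moves from 426×477 = 203202 to 483×469 = 226527; change = +23325.00.

+23325.00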